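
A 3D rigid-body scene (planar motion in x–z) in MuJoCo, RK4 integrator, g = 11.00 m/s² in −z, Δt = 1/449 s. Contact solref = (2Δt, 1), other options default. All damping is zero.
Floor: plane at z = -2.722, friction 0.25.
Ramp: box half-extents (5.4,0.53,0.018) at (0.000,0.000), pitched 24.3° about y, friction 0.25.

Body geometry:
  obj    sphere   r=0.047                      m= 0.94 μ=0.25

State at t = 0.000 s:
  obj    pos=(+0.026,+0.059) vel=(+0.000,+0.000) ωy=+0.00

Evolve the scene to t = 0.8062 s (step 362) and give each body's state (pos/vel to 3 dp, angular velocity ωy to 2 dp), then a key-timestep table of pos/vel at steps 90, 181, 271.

State at t = 0.8062 s:
  obj    pos=(+0.984,-0.373) vel=(+2.376,-1.073) ωy=+55.46

Key-timestep trajectory:
   step    t(s)  obj.x    obj.z    obj.vx   obj.vz 
     90  0.2004   +0.085  +0.033  +0.591  -0.267
    181  0.4031   +0.266  -0.049  +1.188  -0.536
    271  0.6036   +0.563  -0.183  +1.779  -0.803


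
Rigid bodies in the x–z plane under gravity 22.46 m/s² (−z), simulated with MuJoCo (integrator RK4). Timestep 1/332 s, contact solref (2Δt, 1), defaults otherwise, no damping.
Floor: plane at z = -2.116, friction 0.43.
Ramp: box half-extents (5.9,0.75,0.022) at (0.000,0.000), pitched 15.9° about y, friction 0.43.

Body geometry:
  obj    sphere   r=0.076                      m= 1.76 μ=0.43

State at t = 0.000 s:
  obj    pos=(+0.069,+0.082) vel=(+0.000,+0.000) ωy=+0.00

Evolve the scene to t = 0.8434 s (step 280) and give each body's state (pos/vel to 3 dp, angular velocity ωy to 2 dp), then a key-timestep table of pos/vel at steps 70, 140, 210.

State at t = 0.8434 s:
  obj    pos=(+1.572,-0.346) vel=(+3.565,-1.015) ωy=+48.77

Key-timestep trajectory:
   step    t(s)  obj.x    obj.z    obj.vx   obj.vz 
     70  0.2108   +0.163  +0.055  +0.891  -0.254
    140  0.4217   +0.445  -0.025  +1.783  -0.508
    210  0.6325   +0.915  -0.159  +2.674  -0.762


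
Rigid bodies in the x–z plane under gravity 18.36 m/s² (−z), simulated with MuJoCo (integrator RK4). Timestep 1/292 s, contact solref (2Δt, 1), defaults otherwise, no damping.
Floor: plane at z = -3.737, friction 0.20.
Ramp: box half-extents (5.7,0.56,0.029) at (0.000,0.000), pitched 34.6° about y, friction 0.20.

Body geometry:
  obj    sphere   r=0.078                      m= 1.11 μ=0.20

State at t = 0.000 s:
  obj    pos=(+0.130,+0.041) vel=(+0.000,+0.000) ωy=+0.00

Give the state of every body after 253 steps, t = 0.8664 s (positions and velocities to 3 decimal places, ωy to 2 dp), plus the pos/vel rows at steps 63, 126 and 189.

State at t = 0.8664 s:
  obj    pos=(+2.431,-1.547) vel=(+5.311,-3.664) ωy=+82.70

Key-timestep trajectory:
   step    t(s)  obj.x    obj.z    obj.vx   obj.vz 
     63  0.2158   +0.273  -0.058  +1.323  -0.913
    126  0.4315   +0.701  -0.353  +2.645  -1.825
    189  0.6473   +1.414  -0.846  +3.968  -2.737


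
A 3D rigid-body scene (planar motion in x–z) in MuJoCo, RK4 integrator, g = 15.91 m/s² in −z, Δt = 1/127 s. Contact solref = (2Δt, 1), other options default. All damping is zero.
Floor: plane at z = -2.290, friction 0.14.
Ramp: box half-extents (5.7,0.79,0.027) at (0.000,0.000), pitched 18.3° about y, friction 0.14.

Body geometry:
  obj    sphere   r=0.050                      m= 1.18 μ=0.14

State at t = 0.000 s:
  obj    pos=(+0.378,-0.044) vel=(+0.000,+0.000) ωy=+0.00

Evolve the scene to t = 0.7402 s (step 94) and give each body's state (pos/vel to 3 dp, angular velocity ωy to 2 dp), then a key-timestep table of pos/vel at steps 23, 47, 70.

State at t = 0.7402 s:
  obj    pos=(+1.306,-0.351) vel=(+2.508,-0.829) ωy=+52.80

Key-timestep trajectory:
   step    t(s)  obj.x    obj.z    obj.vx   obj.vz 
     23  0.1811   +0.434  -0.062  +0.614  -0.203
     47  0.3701   +0.610  -0.121  +1.254  -0.415
     70  0.5512   +0.893  -0.214  +1.868  -0.618


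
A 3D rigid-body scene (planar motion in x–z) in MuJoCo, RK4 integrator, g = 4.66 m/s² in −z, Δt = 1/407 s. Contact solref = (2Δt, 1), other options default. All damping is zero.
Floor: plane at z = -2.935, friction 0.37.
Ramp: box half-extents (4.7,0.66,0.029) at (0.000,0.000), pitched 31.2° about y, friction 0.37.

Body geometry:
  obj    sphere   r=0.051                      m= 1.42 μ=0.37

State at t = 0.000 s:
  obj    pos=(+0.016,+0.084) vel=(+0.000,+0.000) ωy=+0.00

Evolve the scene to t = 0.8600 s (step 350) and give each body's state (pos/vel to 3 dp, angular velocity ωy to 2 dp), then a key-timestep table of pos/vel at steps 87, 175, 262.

State at t = 0.8600 s:
  obj    pos=(+0.561,-0.246) vel=(+1.268,-0.768) ωy=+29.07

Key-timestep trajectory:
   step    t(s)  obj.x    obj.z    obj.vx   obj.vz 
     87  0.2138   +0.050  +0.063  +0.315  -0.191
    175  0.4300   +0.152  +0.001  +0.634  -0.384
    262  0.6437   +0.322  -0.101  +0.949  -0.575


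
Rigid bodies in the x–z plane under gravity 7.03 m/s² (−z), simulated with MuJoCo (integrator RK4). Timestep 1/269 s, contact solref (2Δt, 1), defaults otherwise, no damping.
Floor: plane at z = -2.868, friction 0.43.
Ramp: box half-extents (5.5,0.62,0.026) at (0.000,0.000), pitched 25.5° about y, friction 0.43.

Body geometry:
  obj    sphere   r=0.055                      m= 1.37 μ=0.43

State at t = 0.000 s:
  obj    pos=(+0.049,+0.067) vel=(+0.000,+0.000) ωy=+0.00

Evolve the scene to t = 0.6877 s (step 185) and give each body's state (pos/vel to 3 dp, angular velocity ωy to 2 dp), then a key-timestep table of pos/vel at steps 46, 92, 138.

State at t = 0.6877 s:
  obj    pos=(+0.510,-0.154) vel=(+1.342,-0.640) ωy=+27.03

Key-timestep trajectory:
   step    t(s)  obj.x    obj.z    obj.vx   obj.vz 
     46  0.1710   +0.077  +0.053  +0.334  -0.159
     92  0.3420   +0.163  +0.012  +0.667  -0.318
    138  0.5130   +0.306  -0.056  +1.001  -0.477


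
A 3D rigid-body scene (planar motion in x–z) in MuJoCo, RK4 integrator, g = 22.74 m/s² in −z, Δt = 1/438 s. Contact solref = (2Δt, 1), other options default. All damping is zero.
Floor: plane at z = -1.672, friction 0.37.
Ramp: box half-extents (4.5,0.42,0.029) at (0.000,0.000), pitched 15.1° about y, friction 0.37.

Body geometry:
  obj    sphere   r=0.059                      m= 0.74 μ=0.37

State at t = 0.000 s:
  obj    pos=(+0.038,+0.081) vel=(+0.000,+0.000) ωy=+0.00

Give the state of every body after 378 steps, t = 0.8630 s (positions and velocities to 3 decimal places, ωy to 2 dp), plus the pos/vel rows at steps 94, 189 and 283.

State at t = 0.8630 s:
  obj    pos=(+1.559,-0.330) vel=(+3.526,-0.951) ωy=+61.89

Key-timestep trajectory:
   step    t(s)  obj.x    obj.z    obj.vx   obj.vz 
     94  0.2146   +0.132  +0.056  +0.877  -0.237
    189  0.4315   +0.418  -0.022  +1.763  -0.476
    283  0.6461   +0.891  -0.149  +2.640  -0.712


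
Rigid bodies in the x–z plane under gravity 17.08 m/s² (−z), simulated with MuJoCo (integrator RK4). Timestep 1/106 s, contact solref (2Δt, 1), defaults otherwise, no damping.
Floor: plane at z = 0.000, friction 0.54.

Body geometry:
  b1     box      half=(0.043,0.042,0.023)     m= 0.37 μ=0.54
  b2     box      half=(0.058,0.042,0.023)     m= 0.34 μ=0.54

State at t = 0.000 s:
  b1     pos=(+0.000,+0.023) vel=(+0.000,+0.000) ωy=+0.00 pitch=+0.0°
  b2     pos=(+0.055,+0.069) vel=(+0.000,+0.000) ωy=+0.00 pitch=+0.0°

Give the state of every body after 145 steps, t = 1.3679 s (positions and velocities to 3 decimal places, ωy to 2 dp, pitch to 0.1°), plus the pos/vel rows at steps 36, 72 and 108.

State at t = 1.3679 s:
  b1     pos=(-0.001,+0.023) vel=(-0.001,+0.000) ωy=+0.00 pitch=+0.0°
  b2     pos=(+0.067,+0.055) vel=(+0.001,-0.001) ωy=-0.03 pitch=+40.1°

Key-timestep trajectory:
   step    t(s)  b1.x    b1.z    b1.vx   b1.vz   b2.x    b2.z    b2.vx   b2.vz 
     36  0.3396   +0.000  +0.023  -0.001  +0.000   +0.066  +0.056  +0.001  +0.000
     72  0.6792   -0.001  +0.023  -0.001  +0.000   +0.066  +0.056  +0.001  -0.001
    108  1.0189   -0.001  +0.023  -0.001  +0.000   +0.067  +0.055  +0.001  -0.001


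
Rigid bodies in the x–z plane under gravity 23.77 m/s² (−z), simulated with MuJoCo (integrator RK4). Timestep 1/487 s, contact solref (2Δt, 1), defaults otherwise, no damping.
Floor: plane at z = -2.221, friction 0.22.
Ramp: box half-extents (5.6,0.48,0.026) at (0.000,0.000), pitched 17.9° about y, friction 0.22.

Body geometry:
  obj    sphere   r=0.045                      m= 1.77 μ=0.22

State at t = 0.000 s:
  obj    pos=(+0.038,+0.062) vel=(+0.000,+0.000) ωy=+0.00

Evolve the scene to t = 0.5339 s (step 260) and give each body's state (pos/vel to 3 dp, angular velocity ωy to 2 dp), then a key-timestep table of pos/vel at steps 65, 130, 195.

State at t = 0.5339 s:
  obj    pos=(+0.746,-0.166) vel=(+2.651,-0.856) ωy=+61.90

Key-timestep trajectory:
   step    t(s)  obj.x    obj.z    obj.vx   obj.vz 
     65  0.1335   +0.082  +0.048  +0.663  -0.214
    130  0.2669   +0.215  +0.005  +1.326  -0.428
    195  0.4004   +0.436  -0.066  +1.988  -0.642


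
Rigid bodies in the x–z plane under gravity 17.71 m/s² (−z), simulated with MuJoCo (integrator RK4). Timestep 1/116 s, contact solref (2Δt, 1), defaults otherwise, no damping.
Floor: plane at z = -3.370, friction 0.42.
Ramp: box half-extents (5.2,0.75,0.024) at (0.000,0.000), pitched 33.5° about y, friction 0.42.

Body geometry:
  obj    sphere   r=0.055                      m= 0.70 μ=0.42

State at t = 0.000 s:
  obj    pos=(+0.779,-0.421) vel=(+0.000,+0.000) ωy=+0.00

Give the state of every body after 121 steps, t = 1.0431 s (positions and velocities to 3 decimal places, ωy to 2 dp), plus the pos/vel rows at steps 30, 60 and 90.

State at t = 1.0431 s:
  obj    pos=(+3.946,-2.517) vel=(+6.072,-4.019) ωy=+132.40

Key-timestep trajectory:
   step    t(s)  obj.x    obj.z    obj.vx   obj.vz 
     30  0.2586   +0.974  -0.550  +1.506  -0.997
     60  0.5172   +1.558  -0.937  +3.011  -1.993
     90  0.7759   +2.531  -1.581  +4.517  -2.990


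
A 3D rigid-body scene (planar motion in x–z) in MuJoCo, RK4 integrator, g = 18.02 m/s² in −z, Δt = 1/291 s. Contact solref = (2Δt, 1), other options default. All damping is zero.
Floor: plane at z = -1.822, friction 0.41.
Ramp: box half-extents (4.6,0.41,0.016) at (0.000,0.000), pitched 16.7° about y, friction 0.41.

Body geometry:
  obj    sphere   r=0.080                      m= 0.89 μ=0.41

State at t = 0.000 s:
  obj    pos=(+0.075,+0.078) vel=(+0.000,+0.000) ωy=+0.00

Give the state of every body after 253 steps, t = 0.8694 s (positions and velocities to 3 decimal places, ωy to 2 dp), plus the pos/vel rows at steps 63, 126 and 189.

State at t = 0.8694 s:
  obj    pos=(+1.414,-0.324) vel=(+3.080,-0.924) ωy=+40.19

Key-timestep trajectory:
   step    t(s)  obj.x    obj.z    obj.vx   obj.vz 
     63  0.2165   +0.158  +0.053  +0.767  -0.230
    126  0.4330   +0.407  -0.022  +1.534  -0.460
    189  0.6495   +0.822  -0.146  +2.301  -0.690


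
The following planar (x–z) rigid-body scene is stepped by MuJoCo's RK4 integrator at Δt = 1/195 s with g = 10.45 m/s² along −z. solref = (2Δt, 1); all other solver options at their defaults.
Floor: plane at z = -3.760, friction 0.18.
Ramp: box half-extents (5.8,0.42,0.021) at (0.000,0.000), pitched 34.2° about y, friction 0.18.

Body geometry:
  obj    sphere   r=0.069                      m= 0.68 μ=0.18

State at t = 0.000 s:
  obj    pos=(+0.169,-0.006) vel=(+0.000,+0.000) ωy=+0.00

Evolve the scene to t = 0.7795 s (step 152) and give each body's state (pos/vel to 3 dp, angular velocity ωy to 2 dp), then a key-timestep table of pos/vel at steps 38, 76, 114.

State at t = 0.7795 s:
  obj    pos=(+1.254,-0.743) vel=(+2.785,-1.890) ωy=+43.94

Key-timestep trajectory:
   step    t(s)  obj.x    obj.z    obj.vx   obj.vz 
     38  0.1949   +0.237  -0.052  +0.693  -0.479
     76  0.3897   +0.440  -0.190  +1.397  -0.934
    114  0.5846   +0.779  -0.421  +2.087  -1.420


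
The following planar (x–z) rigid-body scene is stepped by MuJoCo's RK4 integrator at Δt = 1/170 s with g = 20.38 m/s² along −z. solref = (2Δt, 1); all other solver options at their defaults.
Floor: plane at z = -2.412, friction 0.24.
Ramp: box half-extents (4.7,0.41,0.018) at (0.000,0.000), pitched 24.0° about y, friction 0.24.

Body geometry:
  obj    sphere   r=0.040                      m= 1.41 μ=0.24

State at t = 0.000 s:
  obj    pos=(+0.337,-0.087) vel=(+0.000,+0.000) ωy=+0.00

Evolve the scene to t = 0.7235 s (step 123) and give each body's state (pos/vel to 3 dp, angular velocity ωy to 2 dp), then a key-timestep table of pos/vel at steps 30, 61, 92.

State at t = 0.7235 s:
  obj    pos=(+1.753,-0.717) vel=(+3.914,-1.742) ωy=+107.07

Key-timestep trajectory:
   step    t(s)  obj.x    obj.z    obj.vx   obj.vz 
     30  0.1765   +0.421  -0.124  +0.955  -0.425
     61  0.3588   +0.685  -0.242  +1.941  -0.864
     92  0.5412   +1.129  -0.439  +2.927  -1.303


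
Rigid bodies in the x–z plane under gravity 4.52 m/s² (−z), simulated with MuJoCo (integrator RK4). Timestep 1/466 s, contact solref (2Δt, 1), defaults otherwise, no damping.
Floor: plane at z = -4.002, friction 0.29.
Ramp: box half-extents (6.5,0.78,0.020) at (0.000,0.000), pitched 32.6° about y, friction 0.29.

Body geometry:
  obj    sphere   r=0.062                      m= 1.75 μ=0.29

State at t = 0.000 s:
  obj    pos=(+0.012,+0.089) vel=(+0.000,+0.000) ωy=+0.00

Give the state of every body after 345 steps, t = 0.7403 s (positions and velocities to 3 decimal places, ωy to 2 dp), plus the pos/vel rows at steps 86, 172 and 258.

State at t = 0.7403 s:
  obj    pos=(+0.414,-0.167) vel=(+1.085,-0.694) ωy=+20.77

Key-timestep trajectory:
   step    t(s)  obj.x    obj.z    obj.vx   obj.vz 
     86  0.1845   +0.037  +0.073  +0.270  -0.173
    172  0.3691   +0.112  +0.026  +0.541  -0.346
    258  0.5536   +0.237  -0.054  +0.811  -0.519


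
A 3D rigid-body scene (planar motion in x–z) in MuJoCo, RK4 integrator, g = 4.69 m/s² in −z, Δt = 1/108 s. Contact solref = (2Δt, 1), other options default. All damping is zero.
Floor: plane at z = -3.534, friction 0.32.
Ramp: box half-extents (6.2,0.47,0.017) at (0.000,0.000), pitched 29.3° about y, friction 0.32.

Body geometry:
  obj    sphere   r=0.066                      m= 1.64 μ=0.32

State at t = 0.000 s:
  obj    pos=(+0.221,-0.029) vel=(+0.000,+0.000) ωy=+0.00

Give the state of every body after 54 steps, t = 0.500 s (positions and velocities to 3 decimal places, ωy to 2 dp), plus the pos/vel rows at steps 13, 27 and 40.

State at t = 0.500 s:
  obj    pos=(+0.400,-0.129) vel=(+0.715,-0.401) ωy=+12.41

Key-timestep trajectory:
   step    t(s)  obj.x    obj.z    obj.vx   obj.vz 
     13  0.1204   +0.231  -0.035  +0.172  -0.097
     27  0.2500   +0.266  -0.054  +0.358  -0.201
     40  0.3704   +0.319  -0.084  +0.530  -0.297


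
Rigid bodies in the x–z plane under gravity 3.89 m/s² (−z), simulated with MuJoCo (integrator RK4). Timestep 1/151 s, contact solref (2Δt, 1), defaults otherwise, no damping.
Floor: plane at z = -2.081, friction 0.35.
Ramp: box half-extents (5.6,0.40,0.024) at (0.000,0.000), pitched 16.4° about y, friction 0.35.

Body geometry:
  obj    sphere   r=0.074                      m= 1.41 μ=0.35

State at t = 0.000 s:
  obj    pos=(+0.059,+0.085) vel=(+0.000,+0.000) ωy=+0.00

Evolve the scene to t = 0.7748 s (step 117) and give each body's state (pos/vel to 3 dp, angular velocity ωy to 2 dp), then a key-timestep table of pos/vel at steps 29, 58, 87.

State at t = 0.7748 s:
  obj    pos=(+0.285,+0.018) vel=(+0.583,-0.172) ωy=+8.21

Key-timestep trajectory:
   step    t(s)  obj.x    obj.z    obj.vx   obj.vz 
     29  0.1921   +0.073  +0.081  +0.145  -0.043
     58  0.3841   +0.115  +0.068  +0.289  -0.085
     87  0.5762   +0.184  +0.048  +0.434  -0.128


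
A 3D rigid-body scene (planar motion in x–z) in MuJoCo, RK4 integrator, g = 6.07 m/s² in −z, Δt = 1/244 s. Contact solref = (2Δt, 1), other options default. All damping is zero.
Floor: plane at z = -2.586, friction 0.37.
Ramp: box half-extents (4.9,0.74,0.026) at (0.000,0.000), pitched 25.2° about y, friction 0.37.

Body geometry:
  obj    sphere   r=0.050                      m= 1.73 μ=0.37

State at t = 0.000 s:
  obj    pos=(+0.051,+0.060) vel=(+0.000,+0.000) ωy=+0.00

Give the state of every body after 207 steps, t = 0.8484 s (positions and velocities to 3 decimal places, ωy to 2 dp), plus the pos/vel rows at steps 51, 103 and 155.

State at t = 0.8484 s:
  obj    pos=(+0.652,-0.223) vel=(+1.417,-0.667) ωy=+31.32

Key-timestep trajectory:
   step    t(s)  obj.x    obj.z    obj.vx   obj.vz 
     51  0.2090   +0.088  +0.043  +0.349  -0.164
    103  0.4221   +0.200  -0.010  +0.705  -0.332
    155  0.6352   +0.388  -0.099  +1.061  -0.499


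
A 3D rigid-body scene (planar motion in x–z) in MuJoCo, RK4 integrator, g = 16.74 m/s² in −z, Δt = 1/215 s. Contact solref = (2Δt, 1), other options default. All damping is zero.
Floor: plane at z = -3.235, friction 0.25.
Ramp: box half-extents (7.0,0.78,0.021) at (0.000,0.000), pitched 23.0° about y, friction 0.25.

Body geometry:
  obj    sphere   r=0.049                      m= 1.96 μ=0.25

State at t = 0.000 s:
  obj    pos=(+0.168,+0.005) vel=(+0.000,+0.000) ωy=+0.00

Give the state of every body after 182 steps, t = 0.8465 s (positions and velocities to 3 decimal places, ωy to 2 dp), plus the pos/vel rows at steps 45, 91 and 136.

State at t = 0.8465 s:
  obj    pos=(+1.709,-0.649) vel=(+3.641,-1.545) ωy=+80.70

Key-timestep trajectory:
   step    t(s)  obj.x    obj.z    obj.vx   obj.vz 
     45  0.2093   +0.262  -0.035  +0.900  -0.382
     91  0.4233   +0.553  -0.159  +1.820  -0.773
    136  0.6326   +1.028  -0.361  +2.720  -1.155


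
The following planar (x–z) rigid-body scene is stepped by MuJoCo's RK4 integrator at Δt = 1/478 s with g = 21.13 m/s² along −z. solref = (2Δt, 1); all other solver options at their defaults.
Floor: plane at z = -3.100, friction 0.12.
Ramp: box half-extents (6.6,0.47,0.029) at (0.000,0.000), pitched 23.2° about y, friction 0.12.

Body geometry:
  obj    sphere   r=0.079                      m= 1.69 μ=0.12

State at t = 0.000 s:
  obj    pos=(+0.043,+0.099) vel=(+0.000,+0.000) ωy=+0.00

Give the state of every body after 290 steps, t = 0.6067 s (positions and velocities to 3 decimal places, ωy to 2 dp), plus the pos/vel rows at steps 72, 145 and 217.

State at t = 0.6067 s:
  obj    pos=(+1.057,-0.336) vel=(+3.340,-1.443) ωy=+44.68

Key-timestep trajectory:
   step    t(s)  obj.x    obj.z    obj.vx   obj.vz 
     72  0.1506   +0.106  +0.072  +0.832  -0.352
    145  0.3033   +0.297  -0.010  +1.673  -0.711
    217  0.4540   +0.611  -0.144  +2.502  -1.070


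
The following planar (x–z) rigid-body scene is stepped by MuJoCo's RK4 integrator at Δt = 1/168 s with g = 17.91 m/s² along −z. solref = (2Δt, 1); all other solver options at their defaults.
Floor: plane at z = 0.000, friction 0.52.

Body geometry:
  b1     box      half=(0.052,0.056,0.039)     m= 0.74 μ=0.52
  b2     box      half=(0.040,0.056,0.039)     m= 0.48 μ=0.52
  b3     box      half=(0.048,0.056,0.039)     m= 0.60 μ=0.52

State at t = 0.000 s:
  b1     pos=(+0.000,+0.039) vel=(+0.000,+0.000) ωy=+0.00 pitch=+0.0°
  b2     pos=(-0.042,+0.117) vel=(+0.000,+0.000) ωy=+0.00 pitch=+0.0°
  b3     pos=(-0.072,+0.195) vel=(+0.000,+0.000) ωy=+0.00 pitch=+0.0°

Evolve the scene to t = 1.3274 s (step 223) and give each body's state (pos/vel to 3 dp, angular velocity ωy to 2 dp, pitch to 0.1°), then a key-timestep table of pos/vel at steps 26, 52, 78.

State at t = 1.3274 s:
  b1     pos=(+0.000,+0.039) vel=(+0.000,+0.000) ωy=+0.00 pitch=+0.0°
  b2     pos=(-0.102,+0.040) vel=(+0.000,+0.000) ωy=+0.00 pitch=-90.0°
  b3     pos=(-0.211,+0.048) vel=(+0.000,+0.000) ωy=+0.00 pitch=-90.0°

Key-timestep trajectory:
   step    t(s)  b1.x    b1.z    b1.vx   b1.vz   b2.x    b2.z    b2.vx   b2.vz   b3.x    b3.z    b3.vx   b3.vz 
     26  0.1548   +0.000  +0.039  +0.001  +0.000   -0.050  +0.118  -0.128  +0.008   -0.095  +0.189  -0.362  -0.140
     52  0.3095   +0.000  +0.039  +0.000  +0.000   -0.097  +0.074  -0.422  -1.165   -0.194  +0.055  -0.820  -1.782
     78  0.4643   +0.000  +0.039  +0.000  +0.000   -0.102  +0.040  +0.000  +0.000   -0.218  +0.053  +0.284  -0.160


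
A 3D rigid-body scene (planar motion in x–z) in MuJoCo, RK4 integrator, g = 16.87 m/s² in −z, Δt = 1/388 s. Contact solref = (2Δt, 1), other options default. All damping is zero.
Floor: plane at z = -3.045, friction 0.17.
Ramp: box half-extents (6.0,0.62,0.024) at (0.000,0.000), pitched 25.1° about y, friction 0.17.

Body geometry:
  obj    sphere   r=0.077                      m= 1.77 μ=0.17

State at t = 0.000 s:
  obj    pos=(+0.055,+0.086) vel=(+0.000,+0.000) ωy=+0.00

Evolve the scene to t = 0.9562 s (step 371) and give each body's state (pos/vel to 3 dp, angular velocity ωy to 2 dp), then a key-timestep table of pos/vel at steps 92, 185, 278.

State at t = 0.9562 s:
  obj    pos=(+2.171,-0.906) vel=(+4.426,-2.073) ωy=+63.47

Key-timestep trajectory:
   step    t(s)  obj.x    obj.z    obj.vx   obj.vz 
     92  0.2371   +0.185  +0.025  +1.098  -0.514
    185  0.4768   +0.581  -0.161  +2.207  -1.034
    278  0.7165   +1.243  -0.471  +3.317  -1.554


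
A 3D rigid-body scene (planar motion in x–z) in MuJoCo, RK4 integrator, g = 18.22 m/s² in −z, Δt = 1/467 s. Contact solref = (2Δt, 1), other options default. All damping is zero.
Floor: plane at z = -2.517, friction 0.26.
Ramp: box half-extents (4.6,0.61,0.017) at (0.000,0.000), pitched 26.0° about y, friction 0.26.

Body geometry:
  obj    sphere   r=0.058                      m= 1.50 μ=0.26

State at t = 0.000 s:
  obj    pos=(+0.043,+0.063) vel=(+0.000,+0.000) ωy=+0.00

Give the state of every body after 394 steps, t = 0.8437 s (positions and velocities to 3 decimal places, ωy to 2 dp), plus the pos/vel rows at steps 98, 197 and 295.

State at t = 0.8437 s:
  obj    pos=(+1.868,-0.828) vel=(+4.326,-2.110) ωy=+82.98

Key-timestep trajectory:
   step    t(s)  obj.x    obj.z    obj.vx   obj.vz 
     98  0.2099   +0.156  +0.007  +1.076  -0.525
    197  0.4218   +0.499  -0.160  +2.163  -1.055
    295  0.6317   +1.066  -0.436  +3.239  -1.580


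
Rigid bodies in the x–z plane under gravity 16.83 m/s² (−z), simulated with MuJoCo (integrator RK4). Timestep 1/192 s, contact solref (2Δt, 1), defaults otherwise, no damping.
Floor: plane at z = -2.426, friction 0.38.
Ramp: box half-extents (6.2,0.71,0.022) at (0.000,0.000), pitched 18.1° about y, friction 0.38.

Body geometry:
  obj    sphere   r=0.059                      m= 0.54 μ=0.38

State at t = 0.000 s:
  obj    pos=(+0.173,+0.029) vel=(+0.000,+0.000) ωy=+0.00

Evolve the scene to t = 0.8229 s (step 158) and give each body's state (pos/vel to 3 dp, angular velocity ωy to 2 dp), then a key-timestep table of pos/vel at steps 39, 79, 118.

State at t = 0.8229 s:
  obj    pos=(+1.375,-0.364) vel=(+2.921,-0.955) ωy=+52.08

Key-timestep trajectory:
   step    t(s)  obj.x    obj.z    obj.vx   obj.vz 
     39  0.2031   +0.246  +0.005  +0.721  -0.236
     79  0.4115   +0.474  -0.070  +1.461  -0.477
    118  0.6146   +0.843  -0.190  +2.182  -0.713


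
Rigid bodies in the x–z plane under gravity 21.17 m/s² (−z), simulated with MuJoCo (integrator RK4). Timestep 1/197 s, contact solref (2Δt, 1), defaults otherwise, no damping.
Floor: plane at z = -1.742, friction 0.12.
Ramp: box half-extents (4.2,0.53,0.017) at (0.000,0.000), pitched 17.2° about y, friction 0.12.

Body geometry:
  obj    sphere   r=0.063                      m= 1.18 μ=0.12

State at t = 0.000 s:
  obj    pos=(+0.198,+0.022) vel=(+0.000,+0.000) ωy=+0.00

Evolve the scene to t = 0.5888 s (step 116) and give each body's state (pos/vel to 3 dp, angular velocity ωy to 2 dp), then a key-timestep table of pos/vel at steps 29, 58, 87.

State at t = 0.5888 s:
  obj    pos=(+0.939,-0.207) vel=(+2.516,-0.779) ωy=+41.77

Key-timestep trajectory:
   step    t(s)  obj.x    obj.z    obj.vx   obj.vz 
     29  0.1472   +0.244  +0.008  +0.629  -0.195
     58  0.2944   +0.383  -0.035  +1.258  -0.389
     87  0.4416   +0.615  -0.107  +1.887  -0.584


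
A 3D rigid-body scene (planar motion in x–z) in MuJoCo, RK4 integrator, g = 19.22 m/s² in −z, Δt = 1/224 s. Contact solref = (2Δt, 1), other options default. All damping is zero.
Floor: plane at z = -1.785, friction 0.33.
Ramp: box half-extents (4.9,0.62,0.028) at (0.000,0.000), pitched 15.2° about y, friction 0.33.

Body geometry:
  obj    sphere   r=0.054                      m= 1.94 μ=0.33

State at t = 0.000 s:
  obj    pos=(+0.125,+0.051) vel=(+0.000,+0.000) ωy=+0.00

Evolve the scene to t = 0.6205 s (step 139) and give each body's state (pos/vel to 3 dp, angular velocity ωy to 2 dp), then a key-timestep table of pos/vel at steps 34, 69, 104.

State at t = 0.6205 s:
  obj    pos=(+0.794,-0.131) vel=(+2.156,-0.586) ωy=+41.35

Key-timestep trajectory:
   step    t(s)  obj.x    obj.z    obj.vx   obj.vz 
     34  0.1518   +0.165  +0.040  +0.527  -0.143
     69  0.3080   +0.290  +0.006  +1.070  -0.291
    104  0.4643   +0.499  -0.051  +1.613  -0.438


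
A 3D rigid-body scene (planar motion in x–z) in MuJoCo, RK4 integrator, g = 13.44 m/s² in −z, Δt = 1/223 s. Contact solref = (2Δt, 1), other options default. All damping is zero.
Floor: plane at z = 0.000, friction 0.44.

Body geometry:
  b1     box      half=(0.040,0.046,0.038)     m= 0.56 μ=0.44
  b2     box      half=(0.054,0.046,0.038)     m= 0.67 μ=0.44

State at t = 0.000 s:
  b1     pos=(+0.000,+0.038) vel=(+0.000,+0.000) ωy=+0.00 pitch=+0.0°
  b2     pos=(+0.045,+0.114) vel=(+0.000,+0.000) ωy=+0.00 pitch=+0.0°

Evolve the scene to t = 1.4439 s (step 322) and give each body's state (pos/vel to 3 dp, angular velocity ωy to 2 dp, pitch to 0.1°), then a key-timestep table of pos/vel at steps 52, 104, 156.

State at t = 1.4439 s:
  b1     pos=(+0.000,+0.038) vel=(+0.000,+0.000) ωy=+0.00 pitch=+0.0°
  b2     pos=(+0.097,+0.054) vel=(+0.000,+0.000) ωy=+0.00 pitch=+90.0°

Key-timestep trajectory:
   step    t(s)  b1.x    b1.z    b1.vx   b1.vz   b2.x    b2.z    b2.vx   b2.vz 
     52  0.2332   +0.000  +0.038  +0.000  +0.000   +0.081  +0.080  +0.319  -0.785
    104  0.4664   +0.000  +0.038  +0.000  +0.000   +0.130  +0.066  +0.026  +0.002
    156  0.6996   +0.000  +0.038  +0.000  +0.000   +0.109  +0.061  -0.292  -0.112


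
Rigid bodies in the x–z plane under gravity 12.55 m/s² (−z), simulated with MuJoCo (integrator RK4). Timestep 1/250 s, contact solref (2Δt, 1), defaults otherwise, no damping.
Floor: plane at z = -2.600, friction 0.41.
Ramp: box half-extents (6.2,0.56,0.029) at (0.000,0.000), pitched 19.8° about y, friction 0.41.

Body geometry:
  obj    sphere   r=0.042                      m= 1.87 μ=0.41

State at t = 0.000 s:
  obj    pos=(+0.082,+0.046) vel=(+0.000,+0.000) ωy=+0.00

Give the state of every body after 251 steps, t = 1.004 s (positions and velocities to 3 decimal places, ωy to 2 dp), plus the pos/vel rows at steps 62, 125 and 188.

State at t = 1.004 s:
  obj    pos=(+1.522,-0.473) vel=(+2.868,-1.033) ωy=+72.58

Key-timestep trajectory:
   step    t(s)  obj.x    obj.z    obj.vx   obj.vz 
     62  0.2480   +0.170  +0.014  +0.709  -0.255
    125  0.5000   +0.439  -0.083  +1.429  -0.514
    188  0.7520   +0.890  -0.245  +2.148  -0.774


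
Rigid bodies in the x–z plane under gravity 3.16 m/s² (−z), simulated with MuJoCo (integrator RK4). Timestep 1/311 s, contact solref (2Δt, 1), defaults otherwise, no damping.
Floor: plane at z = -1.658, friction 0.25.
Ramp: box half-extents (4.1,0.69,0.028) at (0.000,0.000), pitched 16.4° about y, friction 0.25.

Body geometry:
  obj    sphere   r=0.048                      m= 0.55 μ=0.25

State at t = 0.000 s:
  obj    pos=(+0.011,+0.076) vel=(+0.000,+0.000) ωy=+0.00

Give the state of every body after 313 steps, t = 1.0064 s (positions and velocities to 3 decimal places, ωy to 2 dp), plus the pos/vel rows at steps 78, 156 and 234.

State at t = 1.0064 s:
  obj    pos=(+0.321,-0.015) vel=(+0.615,-0.181) ωy=+13.36

Key-timestep trajectory:
   step    t(s)  obj.x    obj.z    obj.vx   obj.vz 
     78  0.2508   +0.030  +0.070  +0.153  -0.045
    156  0.5016   +0.088  +0.053  +0.307  -0.090
    234  0.7524   +0.184  +0.025  +0.460  -0.135


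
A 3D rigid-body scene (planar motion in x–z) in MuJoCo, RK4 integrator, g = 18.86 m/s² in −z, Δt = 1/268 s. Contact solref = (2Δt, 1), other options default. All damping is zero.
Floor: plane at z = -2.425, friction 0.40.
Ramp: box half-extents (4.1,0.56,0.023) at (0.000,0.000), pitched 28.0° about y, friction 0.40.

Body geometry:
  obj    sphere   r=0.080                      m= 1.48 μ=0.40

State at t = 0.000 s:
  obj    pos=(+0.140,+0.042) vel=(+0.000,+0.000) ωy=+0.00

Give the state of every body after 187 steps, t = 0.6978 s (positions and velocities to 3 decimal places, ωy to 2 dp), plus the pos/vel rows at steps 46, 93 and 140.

State at t = 0.6978 s:
  obj    pos=(+1.500,-0.681) vel=(+3.897,-2.072) ωy=+55.15

Key-timestep trajectory:
   step    t(s)  obj.x    obj.z    obj.vx   obj.vz 
     46  0.1716   +0.222  -0.002  +0.959  -0.510
     93  0.3470   +0.476  -0.137  +1.938  -1.030
    140  0.5224   +0.902  -0.363  +2.917  -1.551


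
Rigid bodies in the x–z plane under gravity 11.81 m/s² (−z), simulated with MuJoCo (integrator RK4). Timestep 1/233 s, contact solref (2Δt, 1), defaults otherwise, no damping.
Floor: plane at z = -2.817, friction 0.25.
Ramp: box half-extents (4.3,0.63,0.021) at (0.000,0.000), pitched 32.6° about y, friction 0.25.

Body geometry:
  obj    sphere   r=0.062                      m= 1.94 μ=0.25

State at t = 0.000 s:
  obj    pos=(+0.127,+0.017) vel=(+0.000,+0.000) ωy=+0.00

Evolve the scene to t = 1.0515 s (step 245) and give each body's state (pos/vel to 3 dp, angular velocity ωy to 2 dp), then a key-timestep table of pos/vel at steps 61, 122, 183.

State at t = 1.0515 s:
  obj    pos=(+2.244,-1.337) vel=(+4.026,-2.575) ωy=+77.06

Key-timestep trajectory:
   step    t(s)  obj.x    obj.z    obj.vx   obj.vz 
     61  0.2618   +0.258  -0.067  +1.003  -0.641
    122  0.5236   +0.652  -0.319  +2.005  -1.282
    183  0.7854   +1.308  -0.738  +3.008  -1.923


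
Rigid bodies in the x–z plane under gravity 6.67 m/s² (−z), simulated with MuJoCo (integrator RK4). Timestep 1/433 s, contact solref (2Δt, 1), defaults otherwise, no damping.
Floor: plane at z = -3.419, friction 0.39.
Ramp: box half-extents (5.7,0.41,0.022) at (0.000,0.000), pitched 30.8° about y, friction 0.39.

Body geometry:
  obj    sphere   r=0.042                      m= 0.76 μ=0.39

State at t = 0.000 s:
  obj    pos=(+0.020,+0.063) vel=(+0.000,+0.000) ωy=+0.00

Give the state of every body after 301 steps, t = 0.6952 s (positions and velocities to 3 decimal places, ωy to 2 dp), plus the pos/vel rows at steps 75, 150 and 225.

State at t = 0.6952 s:
  obj    pos=(+0.526,-0.239) vel=(+1.457,-0.868) ωy=+40.37

Key-timestep trajectory:
   step    t(s)  obj.x    obj.z    obj.vx   obj.vz 
     75  0.1732   +0.051  +0.044  +0.363  -0.216
    150  0.3464   +0.146  -0.012  +0.726  -0.433
    225  0.5196   +0.303  -0.106  +1.089  -0.649


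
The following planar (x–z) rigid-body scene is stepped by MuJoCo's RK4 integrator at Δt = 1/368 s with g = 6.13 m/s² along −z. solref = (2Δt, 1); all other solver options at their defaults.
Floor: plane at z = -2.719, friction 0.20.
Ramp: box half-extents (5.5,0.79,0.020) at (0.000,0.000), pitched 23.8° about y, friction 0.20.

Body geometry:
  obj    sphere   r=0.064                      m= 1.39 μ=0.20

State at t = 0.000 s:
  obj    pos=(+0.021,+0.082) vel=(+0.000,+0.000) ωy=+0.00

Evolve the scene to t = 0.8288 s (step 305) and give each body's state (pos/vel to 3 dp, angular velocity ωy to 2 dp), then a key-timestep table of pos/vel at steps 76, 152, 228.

State at t = 0.8288 s:
  obj    pos=(+0.577,-0.162) vel=(+1.340,-0.591) ωy=+22.88

Key-timestep trajectory:
   step    t(s)  obj.x    obj.z    obj.vx   obj.vz 
     76  0.2065   +0.056  +0.067  +0.334  -0.147
    152  0.4130   +0.159  +0.022  +0.668  -0.295
    228  0.6196   +0.332  -0.054  +1.002  -0.442


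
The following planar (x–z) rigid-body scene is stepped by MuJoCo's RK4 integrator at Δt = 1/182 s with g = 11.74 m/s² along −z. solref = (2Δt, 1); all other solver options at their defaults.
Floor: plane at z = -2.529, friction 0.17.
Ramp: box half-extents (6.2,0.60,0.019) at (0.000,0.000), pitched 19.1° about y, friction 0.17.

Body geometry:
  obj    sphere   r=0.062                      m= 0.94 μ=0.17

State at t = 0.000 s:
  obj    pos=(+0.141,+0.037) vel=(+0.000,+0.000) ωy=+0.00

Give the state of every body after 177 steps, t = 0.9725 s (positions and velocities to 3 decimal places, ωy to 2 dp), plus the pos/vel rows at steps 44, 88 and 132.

State at t = 0.9725 s:
  obj    pos=(+1.367,-0.388) vel=(+2.522,-0.873) ωy=+43.03

Key-timestep trajectory:
   step    t(s)  obj.x    obj.z    obj.vx   obj.vz 
     44  0.2418   +0.217  +0.011  +0.627  -0.217
     88  0.4835   +0.444  -0.068  +1.254  -0.434
    132  0.7253   +0.823  -0.199  +1.881  -0.651


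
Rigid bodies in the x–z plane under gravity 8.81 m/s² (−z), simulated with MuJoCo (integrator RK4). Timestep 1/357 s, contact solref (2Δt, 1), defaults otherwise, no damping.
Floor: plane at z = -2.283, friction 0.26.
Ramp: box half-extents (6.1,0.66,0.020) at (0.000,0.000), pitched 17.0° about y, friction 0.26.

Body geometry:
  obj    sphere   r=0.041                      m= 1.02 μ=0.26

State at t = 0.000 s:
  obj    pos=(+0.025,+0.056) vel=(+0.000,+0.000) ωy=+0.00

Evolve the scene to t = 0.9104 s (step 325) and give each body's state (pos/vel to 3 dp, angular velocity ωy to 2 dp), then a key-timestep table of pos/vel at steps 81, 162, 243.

State at t = 0.9104 s:
  obj    pos=(+0.754,-0.167) vel=(+1.602,-0.490) ωy=+40.85

Key-timestep trajectory:
   step    t(s)  obj.x    obj.z    obj.vx   obj.vz 
     81  0.2269   +0.070  +0.042  +0.399  -0.122
    162  0.4538   +0.206  +0.001  +0.798  -0.244
    243  0.6807   +0.433  -0.068  +1.198  -0.366


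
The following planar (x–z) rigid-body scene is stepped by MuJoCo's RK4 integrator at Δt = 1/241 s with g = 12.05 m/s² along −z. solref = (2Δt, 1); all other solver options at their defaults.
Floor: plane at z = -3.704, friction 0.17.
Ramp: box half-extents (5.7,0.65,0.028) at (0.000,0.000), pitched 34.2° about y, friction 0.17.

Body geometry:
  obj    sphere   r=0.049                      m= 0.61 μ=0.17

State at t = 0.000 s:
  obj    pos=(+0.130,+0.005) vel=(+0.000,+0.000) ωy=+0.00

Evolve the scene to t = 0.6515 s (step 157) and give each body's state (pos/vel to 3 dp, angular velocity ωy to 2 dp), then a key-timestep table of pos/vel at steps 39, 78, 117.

State at t = 0.6515 s:
  obj    pos=(+1.021,-0.601) vel=(+2.733,-1.868) ωy=+56.22

Key-timestep trajectory:
   step    t(s)  obj.x    obj.z    obj.vx   obj.vz 
     39  0.1618   +0.185  -0.033  +0.684  -0.453
     78  0.3237   +0.350  -0.145  +1.363  -0.916
    117  0.4855   +0.625  -0.332  +2.036  -1.394


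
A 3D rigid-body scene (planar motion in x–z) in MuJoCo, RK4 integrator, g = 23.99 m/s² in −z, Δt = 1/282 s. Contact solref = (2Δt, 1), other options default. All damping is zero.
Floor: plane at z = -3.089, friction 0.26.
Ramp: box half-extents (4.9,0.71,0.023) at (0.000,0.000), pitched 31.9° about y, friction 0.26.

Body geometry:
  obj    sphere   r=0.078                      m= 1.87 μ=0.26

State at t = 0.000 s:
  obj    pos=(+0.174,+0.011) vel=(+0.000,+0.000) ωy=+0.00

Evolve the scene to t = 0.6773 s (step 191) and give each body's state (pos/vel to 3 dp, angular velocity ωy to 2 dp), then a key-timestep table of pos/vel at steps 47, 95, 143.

State at t = 0.6773 s:
  obj    pos=(+1.938,-1.087) vel=(+5.207,-3.241) ωy=+78.61

Key-timestep trajectory:
   step    t(s)  obj.x    obj.z    obj.vx   obj.vz 
     47  0.1667   +0.281  -0.056  +1.282  -0.798
     95  0.3369   +0.610  -0.261  +2.590  -1.612
    143  0.5071   +1.163  -0.605  +3.899  -2.427


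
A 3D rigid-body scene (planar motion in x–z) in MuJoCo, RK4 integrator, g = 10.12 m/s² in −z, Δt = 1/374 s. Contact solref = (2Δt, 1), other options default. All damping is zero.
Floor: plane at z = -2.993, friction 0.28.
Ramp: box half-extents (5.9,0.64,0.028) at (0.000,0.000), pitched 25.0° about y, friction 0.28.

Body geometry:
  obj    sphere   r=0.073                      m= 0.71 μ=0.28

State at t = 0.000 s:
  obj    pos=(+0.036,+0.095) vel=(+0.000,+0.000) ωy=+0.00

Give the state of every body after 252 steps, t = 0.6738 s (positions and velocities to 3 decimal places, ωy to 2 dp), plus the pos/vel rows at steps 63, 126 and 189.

State at t = 0.6738 s:
  obj    pos=(+0.664,-0.198) vel=(+1.866,-0.870) ωy=+28.19

Key-timestep trajectory:
   step    t(s)  obj.x    obj.z    obj.vx   obj.vz 
     63  0.1684   +0.075  +0.076  +0.466  -0.218
    126  0.3369   +0.193  +0.021  +0.933  -0.435
    189  0.5053   +0.389  -0.070  +1.399  -0.652


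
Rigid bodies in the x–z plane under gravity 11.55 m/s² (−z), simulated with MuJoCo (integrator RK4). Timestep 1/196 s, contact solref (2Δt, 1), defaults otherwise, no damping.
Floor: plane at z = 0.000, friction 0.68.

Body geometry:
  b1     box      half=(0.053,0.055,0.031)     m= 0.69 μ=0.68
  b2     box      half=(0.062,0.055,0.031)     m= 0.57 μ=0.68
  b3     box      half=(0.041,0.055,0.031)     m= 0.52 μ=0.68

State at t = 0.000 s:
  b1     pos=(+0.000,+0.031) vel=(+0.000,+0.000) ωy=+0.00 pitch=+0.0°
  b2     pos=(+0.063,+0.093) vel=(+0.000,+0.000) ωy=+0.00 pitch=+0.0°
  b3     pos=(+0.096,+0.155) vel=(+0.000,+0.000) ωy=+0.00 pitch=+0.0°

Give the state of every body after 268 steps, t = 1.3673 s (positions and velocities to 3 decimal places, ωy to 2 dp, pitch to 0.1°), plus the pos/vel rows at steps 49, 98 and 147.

State at t = 1.3673 s:
  b1     pos=(+0.000,+0.031) vel=(+0.000,+0.000) ωy=+0.00 pitch=+0.0°
  b2     pos=(+0.123,+0.062) vel=(+0.000,+0.000) ωy=+0.00 pitch=+90.0°
  b3     pos=(+0.268,+0.031) vel=(+0.000,+0.000) ωy=+0.00 pitch=+180.0°

Key-timestep trajectory:
   step    t(s)  b1.x    b1.z    b1.vx   b1.vz   b2.x    b2.z    b2.vx   b2.vz   b3.x    b3.z    b3.vx   b3.vz 
     49  0.2500   +0.000  +0.031  +0.000  +0.000   +0.104  +0.068  +0.317  -0.057   +0.199  +0.040  +0.455  +0.170
     98  0.5000   +0.000  +0.031  +0.000  +0.000   +0.138  +0.067  -0.109  -0.027   +0.268  +0.031  -0.007  +0.010
    147  0.7500   +0.000  +0.031  +0.000  +0.000   +0.126  +0.063  +0.069  +0.057   +0.268  +0.031  +0.000  +0.000


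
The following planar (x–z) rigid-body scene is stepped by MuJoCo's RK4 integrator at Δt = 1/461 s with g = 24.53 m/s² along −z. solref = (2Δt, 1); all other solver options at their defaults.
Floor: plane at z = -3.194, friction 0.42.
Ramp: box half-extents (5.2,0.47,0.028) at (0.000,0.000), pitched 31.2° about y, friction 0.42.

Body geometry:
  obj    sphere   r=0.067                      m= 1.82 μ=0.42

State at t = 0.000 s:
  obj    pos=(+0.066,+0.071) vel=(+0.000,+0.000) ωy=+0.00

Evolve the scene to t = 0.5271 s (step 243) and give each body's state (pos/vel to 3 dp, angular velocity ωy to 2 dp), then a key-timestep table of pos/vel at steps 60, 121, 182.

State at t = 0.5271 s:
  obj    pos=(+1.145,-0.582) vel=(+4.093,-2.479) ωy=+71.40

Key-timestep trajectory:
   step    t(s)  obj.x    obj.z    obj.vx   obj.vz 
     60  0.1302   +0.132  +0.031  +1.011  -0.612
    121  0.2625   +0.334  -0.091  +2.038  -1.234
    182  0.3948   +0.671  -0.295  +3.065  -1.856


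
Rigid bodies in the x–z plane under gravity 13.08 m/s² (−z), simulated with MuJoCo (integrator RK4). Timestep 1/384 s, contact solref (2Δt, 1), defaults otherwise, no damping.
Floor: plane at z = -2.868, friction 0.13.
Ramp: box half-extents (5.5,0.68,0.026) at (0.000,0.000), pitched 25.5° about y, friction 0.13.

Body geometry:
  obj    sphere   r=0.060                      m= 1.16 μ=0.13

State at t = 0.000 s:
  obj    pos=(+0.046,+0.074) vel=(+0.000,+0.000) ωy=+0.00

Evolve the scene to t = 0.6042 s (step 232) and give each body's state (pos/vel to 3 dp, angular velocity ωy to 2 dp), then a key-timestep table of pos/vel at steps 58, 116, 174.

State at t = 0.6042 s:
  obj    pos=(+0.721,-0.249) vel=(+2.239,-1.053) ωy=+38.65

Key-timestep trajectory:
   step    t(s)  obj.x    obj.z    obj.vx   obj.vz 
     58  0.1510   +0.088  +0.053  +0.561  -0.262
    116  0.3021   +0.215  -0.007  +1.120  -0.529
    174  0.4531   +0.426  -0.108  +1.674  -0.807
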